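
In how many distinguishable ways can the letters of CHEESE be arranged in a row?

The 6 letters of CHEESE have repeats: E appearing 3 times.
Dividing 6! = 720 by 3! = 6 for the repeated letters gives 120.

120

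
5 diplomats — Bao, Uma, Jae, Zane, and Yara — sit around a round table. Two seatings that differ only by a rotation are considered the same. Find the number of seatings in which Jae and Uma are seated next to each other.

12

Glue Jae and Uma into a block (2 internal orders). Seating 4 units around a circle gives (3)! arrangements.
So 2 × (3)! = 2 × 6 = 12.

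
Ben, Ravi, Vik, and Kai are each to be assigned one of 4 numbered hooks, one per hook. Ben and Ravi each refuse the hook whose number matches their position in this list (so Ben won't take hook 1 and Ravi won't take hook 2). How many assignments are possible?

Let Aᵢ (for i ∈ {1, 2}) be the placements that put person i in their forbidden hook. Any j of these fix j positions, leaving (4−j)! ways to fill the rest, and there are C(2,j) ways to pick which j.
By inclusion–exclusion, the number of valid placements is Σ_{j=0}^{2} (−1)^j C(2,j)·(4−j)!.
Computing: 24 − 12 + 2 = 14.

14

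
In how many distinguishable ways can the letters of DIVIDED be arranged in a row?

420

Letter multiplicities in DIVIDED: D×3, E×1, I×2, V×1.
So there are 7! / (3!·2!) = 420 distinguishable arrangements.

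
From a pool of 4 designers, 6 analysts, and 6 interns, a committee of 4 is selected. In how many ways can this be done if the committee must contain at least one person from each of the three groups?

With no constraint there are C(16,4) = 1820 possible selections.
Selections missing a whole group: no designers → C(12,4) = 495; no analysts → C(10,4) = 210; no interns → C(10,4) = 210.
Add back selections omitting two groups (i.e. drawn from a single group): C(4,4) + C(6,4) + C(6,4) = 31.
By inclusion–exclusion: 1820 − 915 + 31 = 936.

936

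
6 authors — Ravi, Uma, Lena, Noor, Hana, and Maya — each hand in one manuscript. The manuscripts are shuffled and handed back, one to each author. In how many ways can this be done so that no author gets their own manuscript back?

265

This is the derangement count D_6: permutations of 6 items with no fixed point.
By inclusion–exclusion this is Σ_{j=0}^{6} (−1)^j C(6,j)·(6−j)!.
Computing: 720 − 720 + 360 − 120 + 30 − 6 + 1 = 265.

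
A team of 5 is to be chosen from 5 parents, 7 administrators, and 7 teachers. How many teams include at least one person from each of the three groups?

Total 5-person selections from all 19: C(19,5) = 11628.
Selections missing a whole group: no parents → C(14,5) = 2002; no administrators → C(12,5) = 792; no teachers → C(12,5) = 792.
Add back selections omitting two groups (i.e. drawn from a single group): C(5,5) + C(7,5) + C(7,5) = 43.
By inclusion–exclusion: 11628 − 3586 + 43 = 8085.

8085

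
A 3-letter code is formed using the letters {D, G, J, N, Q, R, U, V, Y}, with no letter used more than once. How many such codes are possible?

504

With no repetition, fill the 3 letters in order: 9 choices, then 8, down to 7.
That product is 9 × 8 × 7 = 504.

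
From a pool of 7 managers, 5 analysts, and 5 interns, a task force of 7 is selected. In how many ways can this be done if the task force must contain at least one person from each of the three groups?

Unrestricted: C(17,7) = 19448 ways to pick any 7 of the 17.
Subtract selections that omit an entire group: no managers → C(10,7) = 120; no analysts → C(12,7) = 792; no interns → C(12,7) = 792.
Add back selections omitting two groups (i.e. drawn from a single group): C(7,7) + C(5,7) + C(5,7) = 1.
By inclusion–exclusion: 19448 − 1704 + 1 = 17745.

17745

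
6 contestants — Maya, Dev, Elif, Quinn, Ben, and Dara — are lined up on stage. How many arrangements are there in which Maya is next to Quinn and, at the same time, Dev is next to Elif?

96

Treat {Maya,Quinn} as one block (2 orders) and {Dev,Elif} as another (2 orders).
That leaves 4 units to arrange: 2 × 2 × 4! = 4 × 24 = 96.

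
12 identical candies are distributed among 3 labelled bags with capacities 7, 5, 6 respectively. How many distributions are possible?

By stars and bars, unrestricted non-negative solutions to x_1+…+x_3 = 12 number C(12+2,2) = 91.
Subtract solutions that violate a single cap (substitute x_i' = x_i − (cap_i+1)): x_1 ≥ 8 gives C(6,2) = 15; x_2 ≥ 6 gives C(8,2) = 28; x_3 ≥ 7 gives C(7,2) = 21. Together 64.
No two caps can be exceeded simultaneously, so the pair terms are all 0.
By inclusion–exclusion the count is 91 − 64 + 0 = 27.

27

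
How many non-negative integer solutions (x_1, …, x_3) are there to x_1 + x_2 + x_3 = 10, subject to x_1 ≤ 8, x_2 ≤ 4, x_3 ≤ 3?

By stars and bars, unrestricted non-negative solutions to x_1+…+x_3 = 10 number C(10+2,2) = 66.
Subtract solutions that violate a single cap (substitute x_i' = x_i − (cap_i+1)): x_1 ≥ 9 gives C(3,2) = 3; x_2 ≥ 5 gives C(7,2) = 21; x_3 ≥ 4 gives C(8,2) = 28. Together 52.
Add back pairs where two caps are both exceeded: 0 + 0 + 3 = 3.
By inclusion–exclusion the count is 66 − 52 + 3 = 17.

17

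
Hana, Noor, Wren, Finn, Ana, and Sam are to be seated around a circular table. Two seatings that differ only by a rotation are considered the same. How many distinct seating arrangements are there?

120

Around a circle, 6 distinct people have 6!/6 = (5)! = 120 rotationally distinct seatings.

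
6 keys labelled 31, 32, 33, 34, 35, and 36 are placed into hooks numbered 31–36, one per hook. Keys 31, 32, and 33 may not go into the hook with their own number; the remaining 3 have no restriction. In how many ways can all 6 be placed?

Let Aᵢ (for i ∈ {31, 32, 33}) be the placements that put key i in its forbidden hook. Any j of these fix j positions, leaving (6−j)! ways to fill the rest, and there are C(3,j) ways to pick which j.
By inclusion–exclusion, the number of valid placements is Σ_{j=0}^{3} (−1)^j C(3,j)·(6−j)!.
Computing: 720 − 360 + 72 − 6 = 426.

426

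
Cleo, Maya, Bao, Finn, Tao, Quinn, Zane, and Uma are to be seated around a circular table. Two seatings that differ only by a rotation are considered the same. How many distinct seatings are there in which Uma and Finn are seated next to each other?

Glue Uma and Finn into a block (2 internal orders). Seating 7 units around a circle gives (6)! arrangements.
So 2 × (6)! = 2 × 720 = 1440.

1440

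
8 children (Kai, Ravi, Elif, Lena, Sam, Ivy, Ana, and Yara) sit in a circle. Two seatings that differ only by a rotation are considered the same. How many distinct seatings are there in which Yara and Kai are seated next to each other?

1440

Treat {Yara, Kai} as one unit (2 internal orders) and seat the resulting 7 units around the table: (6)! circular arrangements.
So 2 × (6)! = 2 × 720 = 1440.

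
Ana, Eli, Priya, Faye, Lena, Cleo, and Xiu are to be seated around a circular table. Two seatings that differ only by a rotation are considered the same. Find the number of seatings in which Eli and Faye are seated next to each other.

Treat {Eli, Faye} as one unit (2 internal orders) and seat the resulting 6 units around the table: (5)! circular arrangements.
So 2 × (5)! = 2 × 120 = 240.

240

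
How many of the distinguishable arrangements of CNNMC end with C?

Fix C in the last position and arrange the remaining 4 letters.
Those 4 letters have N appearing twice, giving (4)!/(2!) = 12.

12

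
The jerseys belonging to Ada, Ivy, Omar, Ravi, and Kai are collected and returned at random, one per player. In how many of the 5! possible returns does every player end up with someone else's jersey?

Let Aᵢ be the assignments in which player i gets their old jersey. We want the size of the complement of A₁∪…∪A_5.
By inclusion–exclusion this is Σ_{j=0}^{5} (−1)^j C(5,j)·(5−j)!.
Computing: 120 − 120 + 60 − 20 + 5 − 1 = 44.

44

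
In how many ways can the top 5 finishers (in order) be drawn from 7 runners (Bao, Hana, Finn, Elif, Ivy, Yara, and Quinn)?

There are 7 choices for 1st place, 6 for 2nd, and so on down to 3 for position 5.
That gives 7 × 6 × 5 × 4 × 3 = 2520.

2520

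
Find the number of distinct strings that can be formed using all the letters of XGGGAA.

60

The 6 letters of XGGGAA have repeats: A appearing twice and G appearing 3 times.
The number of distinct arrangements is 6!/(3!·2!) = 720/12 = 60.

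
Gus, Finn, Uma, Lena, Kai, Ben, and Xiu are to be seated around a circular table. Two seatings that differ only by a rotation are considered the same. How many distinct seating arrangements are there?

Around a circle, 7 distinct people have 7!/7 = (6)! = 720 rotationally distinct seatings.

720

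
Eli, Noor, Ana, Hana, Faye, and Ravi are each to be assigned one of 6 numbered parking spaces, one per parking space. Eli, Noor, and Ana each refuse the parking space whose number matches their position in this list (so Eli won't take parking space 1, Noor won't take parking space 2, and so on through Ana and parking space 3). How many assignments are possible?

Let Aᵢ (for i ∈ {1, 2, 3}) be the placements that put person i in their forbidden parking space. Any j of these fix j positions, leaving (6−j)! ways to fill the rest, and there are C(3,j) ways to pick which j.
By inclusion–exclusion, the number of valid placements is Σ_{j=0}^{3} (−1)^j C(3,j)·(6−j)!.
Computing: 720 − 360 + 72 − 6 = 426.

426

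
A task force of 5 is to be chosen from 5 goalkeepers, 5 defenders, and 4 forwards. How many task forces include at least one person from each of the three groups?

1500

With no constraint there are C(14,5) = 2002 possible selections.
Selections missing a whole group: no goalkeepers → C(9,5) = 126; no defenders → C(9,5) = 126; no forwards → C(10,5) = 252.
Add back selections omitting two groups (i.e. drawn from a single group): C(5,5) + C(5,5) + C(4,5) = 2.
By inclusion–exclusion: 2002 − 504 + 2 = 1500.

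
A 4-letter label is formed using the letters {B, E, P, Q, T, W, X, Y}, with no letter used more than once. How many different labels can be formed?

1680

This is a permutation of 4 out of 8: P(8,4) = 8!/4!.
8 × 7 × 6 × 5 = 1680.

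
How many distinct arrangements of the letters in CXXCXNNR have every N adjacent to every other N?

Treat the 2 copies of N as a single block. The multiset to arrange is then {NN, C, C, R, X, X, X}, 7 items in all.
That gives (7)!/(3!·2!) = 420 arrangements.

420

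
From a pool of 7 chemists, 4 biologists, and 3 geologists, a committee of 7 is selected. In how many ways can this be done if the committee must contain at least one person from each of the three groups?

Unrestricted: C(14,7) = 3432 ways to pick any 7 of the 14.
Selections missing a whole group: no chemists → C(7,7) = 1; no biologists → C(10,7) = 120; no geologists → C(11,7) = 330.
Add back selections omitting two groups (i.e. drawn from a single group): C(7,7) + C(4,7) + C(3,7) = 1.
By inclusion–exclusion: 3432 − 451 + 1 = 2982.

2982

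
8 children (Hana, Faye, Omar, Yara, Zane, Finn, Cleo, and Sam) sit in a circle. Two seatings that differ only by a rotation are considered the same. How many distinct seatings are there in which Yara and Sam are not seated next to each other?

Without the restriction there are (7)! = 5040 seatings.
Seatings with Yara beside Sam: treat them as a block with 2 internal orders, giving 2 × (6)! = 1440.
Subtracting, 5040 − 1440 = 3600.

3600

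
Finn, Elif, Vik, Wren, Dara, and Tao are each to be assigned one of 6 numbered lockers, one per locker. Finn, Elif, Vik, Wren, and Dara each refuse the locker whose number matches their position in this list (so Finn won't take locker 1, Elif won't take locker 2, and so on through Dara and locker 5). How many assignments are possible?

Let Aᵢ (for 1 ≤ i ≤ 5) be the placements that put person i in their forbidden locker. Any j of these fix j positions, leaving (6−j)! ways to fill the rest, and there are C(5,j) ways to pick which j.
By inclusion–exclusion, the number of valid placements is Σ_{j=0}^{5} (−1)^j C(5,j)·(6−j)!.
Computing: 720 − 600 + 240 − 60 + 10 − 1 = 309.

309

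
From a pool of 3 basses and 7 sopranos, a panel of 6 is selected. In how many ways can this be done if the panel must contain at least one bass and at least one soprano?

203

Total 6-person selections from all 10: C(10,6) = 210.
Subtract selections that omit an entire group: no basses → C(7,6) = 7; no sopranos → C(3,6) = 0.
Both groups omitted at once is impossible, so 210 − 7 = 203.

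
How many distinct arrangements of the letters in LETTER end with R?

30

Fix R in the last position and arrange the remaining 5 letters.
Those 5 letters have E appearing twice and T appearing twice, giving (5)!/(2!·2!) = 30.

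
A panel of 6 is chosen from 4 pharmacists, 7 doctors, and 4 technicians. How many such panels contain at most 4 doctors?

Split by how many doctors are chosen (0 through 4).
Sum: C(7,0)·C(8,6) + C(7,1)·C(8,5) + C(7,2)·C(8,4) + C(7,3)·C(8,3) + C(7,4)·C(8,2) = 28 + 392 + 1470 + 1960 + 980 = 4830.

4830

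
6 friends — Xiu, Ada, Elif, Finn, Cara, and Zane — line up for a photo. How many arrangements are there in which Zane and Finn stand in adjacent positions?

Glue Zane and Finn into one block (2 internal orders), leaving 5 units to arrange in a row.
So the count is 2·(5)! = 240.

240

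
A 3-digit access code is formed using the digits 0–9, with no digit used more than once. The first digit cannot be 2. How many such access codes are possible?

The first digit has 10−1 = 9 choices (anything except 2).
The remaining 2 digits are filled from the other 9 symbols without repetition: 9 × 8 = 72.
Total: 9 × 72 = 648.

648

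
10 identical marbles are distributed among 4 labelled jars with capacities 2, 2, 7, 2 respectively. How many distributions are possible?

Without the upper bounds there are C(13,3) = 286 ways to split 10 among 4 jars.
Subtract solutions that violate a single cap (substitute x_i' = x_i − (cap_i+1)): x_1 ≥ 3 gives C(10,3) = 120; x_2 ≥ 3 gives C(10,3) = 120; x_3 ≥ 8 gives C(5,3) = 10; x_4 ≥ 3 gives C(10,3) = 120. Together 370.
Add back pairs where two caps are both exceeded: 35 + 0 + 35 + 0 + 35 + 0 = 105.
Subtract triples: 0 + 4 + 0 + 0 = 4.
By inclusion–exclusion the count is 286 − 370 + 105 − 4 = 17.

17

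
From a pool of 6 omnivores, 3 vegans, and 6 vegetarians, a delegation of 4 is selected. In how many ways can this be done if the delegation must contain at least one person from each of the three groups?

648

With no constraint there are C(15,4) = 1365 possible selections.
Selections missing a whole group: no omnivores → C(9,4) = 126; no vegans → C(12,4) = 495; no vegetarians → C(9,4) = 126.
Add back selections omitting two groups (i.e. drawn from a single group): C(6,4) + C(3,4) + C(6,4) = 30.
By inclusion–exclusion: 1365 − 747 + 30 = 648.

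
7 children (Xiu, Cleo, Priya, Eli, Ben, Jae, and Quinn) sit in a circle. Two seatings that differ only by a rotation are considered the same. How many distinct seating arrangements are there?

720

Seat Xiu anywhere (absorbing the rotational symmetry), then permute the other 6: (6)! = 720.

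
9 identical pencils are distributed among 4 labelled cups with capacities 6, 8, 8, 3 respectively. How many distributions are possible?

152

Ignoring the caps, the number of non-negative solutions to x_1+…+x_4 = 9 is C(12,3) = 220.
Subtract solutions that violate a single cap (substitute x_i' = x_i − (cap_i+1)): x_1 ≥ 7 gives C(5,3) = 10; x_2 ≥ 9 gives C(3,3) = 1; x_3 ≥ 9 gives C(3,3) = 1; x_4 ≥ 4 gives C(8,3) = 56. Together 68.
No two caps can be exceeded simultaneously, so the pair terms are all 0.
By inclusion–exclusion the count is 220 − 68 + 0 = 152.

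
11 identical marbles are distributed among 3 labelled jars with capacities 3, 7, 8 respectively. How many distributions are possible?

Without the upper bounds there are C(13,2) = 78 ways to split 11 among 3 jars.
Subtract solutions that violate a single cap (substitute x_i' = x_i − (cap_i+1)): x_1 ≥ 4 gives C(9,2) = 36; x_2 ≥ 8 gives C(5,2) = 10; x_3 ≥ 9 gives C(4,2) = 6. Together 52.
No two caps can be exceeded simultaneously, so the pair terms are all 0.
By inclusion–exclusion the count is 78 − 52 + 0 = 26.

26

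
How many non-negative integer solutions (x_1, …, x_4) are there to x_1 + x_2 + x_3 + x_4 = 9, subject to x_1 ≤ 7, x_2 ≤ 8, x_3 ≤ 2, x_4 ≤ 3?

Without the upper bounds there are C(12,3) = 220 ways to split 9 among 4 variables.
Subtract solutions that violate a single cap (substitute x_i' = x_i − (cap_i+1)): x_1 ≥ 8 gives C(4,3) = 4; x_2 ≥ 9 gives C(3,3) = 1; x_3 ≥ 3 gives C(9,3) = 84; x_4 ≥ 4 gives C(8,3) = 56. Together 145.
Add back pairs where two caps are both exceeded: 0 + 0 + 0 + 0 + 0 + 10 = 10.
By inclusion–exclusion the count is 220 − 145 + 10 = 85.

85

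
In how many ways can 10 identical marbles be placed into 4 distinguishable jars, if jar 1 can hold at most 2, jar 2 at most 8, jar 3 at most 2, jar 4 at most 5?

50

Ignoring the caps, the number of non-negative solutions to x_1+…+x_4 = 10 is C(13,3) = 286.
Subtract solutions that violate a single cap (substitute x_i' = x_i − (cap_i+1)): x_1 ≥ 3 gives C(10,3) = 120; x_2 ≥ 9 gives C(4,3) = 4; x_3 ≥ 3 gives C(10,3) = 120; x_4 ≥ 6 gives C(7,3) = 35. Together 279.
Add back pairs where two caps are both exceeded: 0 + 35 + 4 + 0 + 0 + 4 = 43.
By inclusion–exclusion the count is 286 − 279 + 43 = 50.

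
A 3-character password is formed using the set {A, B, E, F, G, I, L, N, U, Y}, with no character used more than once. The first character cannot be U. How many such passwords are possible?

648

The first character has 10−1 = 9 choices (anything except U).
The remaining 2 characters are filled from the other 9 symbols without repetition: 9 × 8 = 72.
Total: 9 × 72 = 648.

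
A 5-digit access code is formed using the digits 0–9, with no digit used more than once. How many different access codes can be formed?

30240

This is a permutation of 5 out of 10: P(10,5) = 10!/5!.
That product is 10 × 9 × 8 × 7 × 6 = 30240.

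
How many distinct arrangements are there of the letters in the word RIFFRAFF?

Letter multiplicities in RIFFRAFF: A×1, F×4, I×1, R×2.
So there are 8! / (4!·2!) = 840 distinguishable arrangements.

840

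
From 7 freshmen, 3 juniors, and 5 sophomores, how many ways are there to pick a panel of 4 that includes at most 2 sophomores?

Split by how many sophomores are chosen (0 through 2).
Sum: C(5,0)·C(10,4) + C(5,1)·C(10,3) + C(5,2)·C(10,2) = 210 + 600 + 450 = 1260.

1260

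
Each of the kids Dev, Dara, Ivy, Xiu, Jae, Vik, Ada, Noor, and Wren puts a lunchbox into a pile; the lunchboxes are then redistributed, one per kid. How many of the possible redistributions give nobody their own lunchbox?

Count assignments avoiding every fixed point. For any j of the 9 kids fixed to their own lunchbox, the other 9−j can be arranged in (9−j)! ways.
By inclusion–exclusion this is Σ_{j=0}^{9} (−1)^j C(9,j)·(9−j)!.
Computing: 362880 − 362880 + 181440 − 60480 + 15120 − 3024 + 504 − 72 + 9 − 1 = 133496.

133496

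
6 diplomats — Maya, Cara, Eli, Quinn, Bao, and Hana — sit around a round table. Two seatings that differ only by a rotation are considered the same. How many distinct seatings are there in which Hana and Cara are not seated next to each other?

Without the restriction there are (5)! = 120 seatings.
Seatings with Hana beside Cara: treat them as a block with 2 internal orders, giving 2 × (4)! = 48.
Subtracting, 120 − 48 = 72.

72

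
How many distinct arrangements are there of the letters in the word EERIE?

Letter multiplicities in EERIE: E×3, I×1, R×1.
The number of distinct arrangements is 5!/(3!) = 120/6 = 20.

20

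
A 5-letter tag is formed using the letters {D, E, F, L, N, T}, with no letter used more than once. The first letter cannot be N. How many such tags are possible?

The first letter has 6−1 = 5 choices (anything except N).
The remaining 4 letters are filled from the other 5 symbols without repetition: 5 × 4 × 3 × 2 = 120.
Total: 5 × 120 = 600.

600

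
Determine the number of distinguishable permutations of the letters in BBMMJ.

30

The 5 letters of BBMMJ have repeats: B appearing twice and M appearing twice.
So there are 5! / (2!·2!) = 30 distinguishable arrangements.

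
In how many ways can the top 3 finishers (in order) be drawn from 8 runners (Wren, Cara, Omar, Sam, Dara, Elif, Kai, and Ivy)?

There are 8 choices for 1st place, 7 for 2nd, and 6 for 3rd.
That gives 8 × 7 × 6 = 336.

336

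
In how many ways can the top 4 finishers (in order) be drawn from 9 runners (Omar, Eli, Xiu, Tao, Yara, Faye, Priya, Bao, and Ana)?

3024

This is an ordered selection of 4 from 9: P(9,4).
That gives 9 × 8 × 7 × 6 = 3024.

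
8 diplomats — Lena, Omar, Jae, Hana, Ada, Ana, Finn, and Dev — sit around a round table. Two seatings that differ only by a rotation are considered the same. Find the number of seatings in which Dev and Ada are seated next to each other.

Treat {Dev, Ada} as one unit (2 internal orders) and seat the resulting 7 units around the table: (6)! circular arrangements.
So 2 × (6)! = 2 × 720 = 1440.

1440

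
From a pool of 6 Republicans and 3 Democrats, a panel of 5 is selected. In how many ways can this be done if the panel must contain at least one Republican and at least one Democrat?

Total 5-person selections from all 9: C(9,5) = 126.
Selections missing a whole group: no Republicans → C(3,5) = 0; no Democrats → C(6,5) = 6.
Both groups omitted at once is impossible, so 126 − 6 = 120.

120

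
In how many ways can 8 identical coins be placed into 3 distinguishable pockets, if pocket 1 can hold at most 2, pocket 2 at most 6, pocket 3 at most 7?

Without the upper bounds there are C(10,2) = 45 ways to split 8 among 3 pockets.
Subtract solutions that violate a single cap (substitute x_i' = x_i − (cap_i+1)): x_1 ≥ 3 gives C(7,2) = 21; x_2 ≥ 7 gives C(3,2) = 3; x_3 ≥ 8 gives C(2,2) = 1. Together 25.
No two caps can be exceeded simultaneously, so the pair terms are all 0.
By inclusion–exclusion the count is 45 − 25 + 0 = 20.

20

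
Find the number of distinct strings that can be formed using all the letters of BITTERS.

2520

The 7 letters of BITTERS have repeats: T appearing twice.
The number of distinct arrangements is 7!/(2!) = 5040/2 = 2520.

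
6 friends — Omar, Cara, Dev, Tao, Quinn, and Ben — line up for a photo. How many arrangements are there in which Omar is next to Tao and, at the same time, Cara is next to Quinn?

96

Treat {Omar,Tao} as one block (2 orders) and {Cara,Quinn} as another (2 orders).
That leaves 4 units to arrange: 2 × 2 × 4! = 4 × 24 = 96.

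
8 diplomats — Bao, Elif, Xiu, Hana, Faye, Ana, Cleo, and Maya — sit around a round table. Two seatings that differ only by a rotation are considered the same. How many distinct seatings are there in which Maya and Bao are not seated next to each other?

3600

Without the restriction there are (7)! = 5040 seatings.
Those with Maya next to Bao: fuse the pair into one unit and seat 7 units around a circle — 2·(6)! = 1440.
Subtracting, 5040 − 1440 = 3600.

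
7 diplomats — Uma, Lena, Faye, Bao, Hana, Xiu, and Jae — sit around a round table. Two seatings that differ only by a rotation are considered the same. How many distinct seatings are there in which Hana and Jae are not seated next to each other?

480

Without the restriction there are (6)! = 720 seatings.
Those with Hana next to Jae: fuse the pair into one unit and seat 6 units around a circle — 2·(5)! = 240.
Subtracting, 720 − 240 = 480.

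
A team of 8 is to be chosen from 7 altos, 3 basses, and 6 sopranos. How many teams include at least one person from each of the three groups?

Total 8-person selections from all 16: C(16,8) = 12870.
Subtract selections that omit an entire group: no altos → C(9,8) = 9; no basses → C(13,8) = 1287; no sopranos → C(10,8) = 45.
Add back selections omitting two groups (i.e. drawn from a single group): C(7,8) + C(3,8) + C(6,8) = 0.
By inclusion–exclusion: 12870 − 1341 + 0 = 11529.

11529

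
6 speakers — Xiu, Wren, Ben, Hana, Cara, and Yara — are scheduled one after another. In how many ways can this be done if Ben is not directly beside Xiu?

Of the 6! = 720 arrangements, those with Ben and Xiu adjacent number 2 × 5! = 240 (treat the pair as a block with 2 internal orders).
Complementary counting: 720 − 240 = 480.

480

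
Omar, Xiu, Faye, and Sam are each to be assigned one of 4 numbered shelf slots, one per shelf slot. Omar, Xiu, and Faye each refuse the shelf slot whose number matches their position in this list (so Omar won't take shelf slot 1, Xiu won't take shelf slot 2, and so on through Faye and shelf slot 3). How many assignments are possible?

Let Aᵢ (for i ∈ {1, 2, 3}) be the placements that put person i in their forbidden shelf slot. Any j of these fix j positions, leaving (4−j)! ways to fill the rest, and there are C(3,j) ways to pick which j.
By inclusion–exclusion, the number of valid placements is Σ_{j=0}^{3} (−1)^j C(3,j)·(4−j)!.
Computing: 24 − 18 + 6 − 1 = 11.

11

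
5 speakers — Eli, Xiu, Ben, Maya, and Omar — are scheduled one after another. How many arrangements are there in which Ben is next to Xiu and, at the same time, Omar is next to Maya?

24

Treat {Ben,Xiu} as one block (2 orders) and {Omar,Maya} as another (2 orders).
That leaves 3 units to arrange: 2 × 2 × 3! = 4 × 6 = 24.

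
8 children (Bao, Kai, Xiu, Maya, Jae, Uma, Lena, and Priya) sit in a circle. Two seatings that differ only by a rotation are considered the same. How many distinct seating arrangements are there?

Seat Bao anywhere (absorbing the rotational symmetry), then permute the other 7: (7)! = 5040.

5040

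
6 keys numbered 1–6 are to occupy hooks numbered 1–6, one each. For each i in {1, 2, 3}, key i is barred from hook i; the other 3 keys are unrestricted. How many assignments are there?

Let Aᵢ (for i ∈ {1, 2, 3}) be the placements that put key i in its forbidden hook. Any j of these fix j positions, leaving (6−j)! ways to fill the rest, and there are C(3,j) ways to pick which j.
By inclusion–exclusion, the number of valid placements is Σ_{j=0}^{3} (−1)^j C(3,j)·(6−j)!.
Computing: 720 − 360 + 72 − 6 = 426.

426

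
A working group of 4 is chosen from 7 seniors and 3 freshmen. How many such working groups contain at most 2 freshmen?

Split by how many freshmen are chosen (0 through 2).
Sum: C(3,0)·C(7,4) + C(3,1)·C(7,3) + C(3,2)·C(7,2) = 35 + 105 + 63 = 203.

203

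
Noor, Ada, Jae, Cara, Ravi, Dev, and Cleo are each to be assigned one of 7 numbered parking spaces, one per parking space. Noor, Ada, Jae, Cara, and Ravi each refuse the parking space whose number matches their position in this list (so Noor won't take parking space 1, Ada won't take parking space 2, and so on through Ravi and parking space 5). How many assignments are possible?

Let Aᵢ (for 1 ≤ i ≤ 5) be the placements that put person i in their forbidden parking space. Any j of these fix j positions, leaving (7−j)! ways to fill the rest, and there are C(5,j) ways to pick which j.
By inclusion–exclusion, the number of valid placements is Σ_{j=0}^{5} (−1)^j C(5,j)·(7−j)!.
Computing: 5040 − 3600 + 1200 − 240 + 30 − 2 = 2428.

2428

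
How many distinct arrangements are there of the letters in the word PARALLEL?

3360

The 8 letters of PARALLEL have repeats: A appearing twice and L appearing 3 times.
The number of distinct arrangements is 8!/(3!·2!) = 40320/12 = 3360.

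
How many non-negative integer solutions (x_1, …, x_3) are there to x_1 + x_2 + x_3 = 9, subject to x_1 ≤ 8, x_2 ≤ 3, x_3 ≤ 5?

23

Ignoring the caps, the number of non-negative solutions to x_1+…+x_3 = 9 is C(11,2) = 55.
Subtract solutions that violate a single cap (substitute x_i' = x_i − (cap_i+1)): x_1 ≥ 9 gives C(2,2) = 1; x_2 ≥ 4 gives C(7,2) = 21; x_3 ≥ 6 gives C(5,2) = 10. Together 32.
No two caps can be exceeded simultaneously, so the pair terms are all 0.
By inclusion–exclusion the count is 55 − 32 + 0 = 23.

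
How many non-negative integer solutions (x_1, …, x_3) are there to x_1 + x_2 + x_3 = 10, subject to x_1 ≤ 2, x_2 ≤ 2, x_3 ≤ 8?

Without the upper bounds there are C(12,2) = 66 ways to split 10 among 3 variables.
Subtract solutions that violate a single cap (substitute x_i' = x_i − (cap_i+1)): x_1 ≥ 3 gives C(9,2) = 36; x_2 ≥ 3 gives C(9,2) = 36; x_3 ≥ 9 gives C(3,2) = 3. Together 75.
Add back pairs where two caps are both exceeded: 15 + 0 + 0 = 15.
By inclusion–exclusion the count is 66 − 75 + 15 = 6.

6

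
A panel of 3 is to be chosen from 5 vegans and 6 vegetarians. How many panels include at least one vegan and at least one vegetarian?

135

With no constraint there are C(11,3) = 165 possible selections.
Selections missing a whole group: no vegans → C(6,3) = 20; no vegetarians → C(5,3) = 10.
Both groups omitted at once is impossible, so 165 − 30 = 135.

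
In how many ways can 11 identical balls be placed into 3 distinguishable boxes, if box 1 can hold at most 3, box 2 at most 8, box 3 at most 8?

Ignoring the caps, the number of non-negative solutions to x_1+…+x_3 = 11 is C(13,2) = 78.
Subtract solutions that violate a single cap (substitute x_i' = x_i − (cap_i+1)): x_1 ≥ 4 gives C(9,2) = 36; x_2 ≥ 9 gives C(4,2) = 6; x_3 ≥ 9 gives C(4,2) = 6. Together 48.
No two caps can be exceeded simultaneously, so the pair terms are all 0.
By inclusion–exclusion the count is 78 − 48 + 0 = 30.

30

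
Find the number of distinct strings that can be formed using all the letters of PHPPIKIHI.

The 9 letters of PHPPIKIHI have repeats: H appearing twice, I appearing 3 times, and P appearing 3 times.
The number of distinct arrangements is 9!/(3!·3!·2!) = 362880/72 = 5040.

5040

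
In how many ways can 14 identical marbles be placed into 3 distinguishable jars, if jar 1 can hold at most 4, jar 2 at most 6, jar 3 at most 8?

15

Without the upper bounds there are C(16,2) = 120 ways to split 14 among 3 jars.
Subtract solutions that violate a single cap (substitute x_i' = x_i − (cap_i+1)): x_1 ≥ 5 gives C(11,2) = 55; x_2 ≥ 7 gives C(9,2) = 36; x_3 ≥ 9 gives C(7,2) = 21. Together 112.
Add back pairs where two caps are both exceeded: 6 + 1 + 0 = 7.
By inclusion–exclusion the count is 120 − 112 + 7 = 15.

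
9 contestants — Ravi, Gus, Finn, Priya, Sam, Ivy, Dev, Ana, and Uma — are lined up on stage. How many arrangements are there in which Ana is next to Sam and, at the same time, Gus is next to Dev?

Treat {Ana,Sam} as one block (2 orders) and {Gus,Dev} as another (2 orders).
That leaves 7 units to arrange: 2 × 2 × 7! = 4 × 5040 = 20160.

20160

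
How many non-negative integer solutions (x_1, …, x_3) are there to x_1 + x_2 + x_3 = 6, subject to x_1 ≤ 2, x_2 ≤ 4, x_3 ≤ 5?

Ignoring the caps, the number of non-negative solutions to x_1+…+x_3 = 6 is C(8,2) = 28.
Subtract solutions that violate a single cap (substitute x_i' = x_i − (cap_i+1)): x_1 ≥ 3 gives C(5,2) = 10; x_2 ≥ 5 gives C(3,2) = 3; x_3 ≥ 6 gives C(2,2) = 1. Together 14.
No two caps can be exceeded simultaneously, so the pair terms are all 0.
By inclusion–exclusion the count is 28 − 14 + 0 = 14.

14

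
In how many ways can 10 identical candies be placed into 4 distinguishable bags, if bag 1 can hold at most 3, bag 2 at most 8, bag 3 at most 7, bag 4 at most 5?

154

By stars and bars, unrestricted non-negative solutions to x_1+…+x_4 = 10 number C(10+3,3) = 286.
Subtract solutions that violate a single cap (substitute x_i' = x_i − (cap_i+1)): x_1 ≥ 4 gives C(9,3) = 84; x_2 ≥ 9 gives C(4,3) = 4; x_3 ≥ 8 gives C(5,3) = 10; x_4 ≥ 6 gives C(7,3) = 35. Together 133.
Add back pairs where two caps are both exceeded: 0 + 0 + 1 + 0 + 0 + 0 = 1.
By inclusion–exclusion the count is 286 − 133 + 1 = 154.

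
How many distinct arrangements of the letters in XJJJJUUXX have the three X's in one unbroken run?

Treat the 3 copies of X as a single block. The multiset to arrange is then {XXX, J, J, J, J, U, U}, 7 items in all.
That gives (7)!/(4!·2!) = 105 arrangements.

105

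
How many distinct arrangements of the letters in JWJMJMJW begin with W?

With the first slot taken by W, it remains to arrange the other 7 letters (JJMJMJW).
Those 7 letters have J appearing 4 times and M appearing twice, giving (7)!/(4!·2!) = 105.

105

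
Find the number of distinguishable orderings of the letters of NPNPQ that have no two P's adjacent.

There are 5!/(2!·2!) = 30 arrangements of NPNPQ in total.
If the two P's are adjacent, glue them into one block, leaving 4 items to arrange: (4)!/(2!) = 12 ways.
Subtracting, 30 − 12 = 18 arrangements keep the P's apart.

18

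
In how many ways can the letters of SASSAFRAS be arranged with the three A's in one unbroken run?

210

Treat the 3 copies of A as a single block. The multiset to arrange is then {AAA, F, R, S, S, S, S}, 7 items in all.
That gives (7)!/(4!) = 210 arrangements.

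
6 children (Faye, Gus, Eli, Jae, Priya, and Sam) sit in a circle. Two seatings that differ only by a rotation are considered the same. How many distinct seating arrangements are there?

Seat Faye anywhere (absorbing the rotational symmetry), then permute the other 5: (5)! = 120.

120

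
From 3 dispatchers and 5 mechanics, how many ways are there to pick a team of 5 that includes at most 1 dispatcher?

16

Split by how many dispatchers are chosen (0 through 1).
Sum: C(3,0)·C(5,5) + C(3,1)·C(5,4) = 1 + 15 = 16.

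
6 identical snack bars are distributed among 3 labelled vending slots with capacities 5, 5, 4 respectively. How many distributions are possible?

Without the upper bounds there are C(8,2) = 28 ways to split 6 among 3 vending slots.
Subtract solutions that violate a single cap (substitute x_i' = x_i − (cap_i+1)): x_1 ≥ 6 gives C(2,2) = 1; x_2 ≥ 6 gives C(2,2) = 1; x_3 ≥ 5 gives C(3,2) = 3. Together 5.
No two caps can be exceeded simultaneously, so the pair terms are all 0.
By inclusion–exclusion the count is 28 − 5 + 0 = 23.

23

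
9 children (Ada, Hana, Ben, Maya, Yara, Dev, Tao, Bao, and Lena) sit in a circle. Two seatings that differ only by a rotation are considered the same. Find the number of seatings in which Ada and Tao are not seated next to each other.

30240

All circular seatings of 9 people number (8)! = 40320.
Seatings with Ada beside Tao: treat them as a block with 2 internal orders, giving 2 × (7)! = 10080.
Subtracting, 40320 − 10080 = 30240.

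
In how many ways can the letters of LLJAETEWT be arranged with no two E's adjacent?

35280

Total arrangements of LLJAETEWT: 9!/(2!·2!·2!) = 45360.
Arrangements with the E's together: treat EE as one letter, giving (8)!/(2!·2!) = 10080.
Hence 45360 − 10080 = 35280.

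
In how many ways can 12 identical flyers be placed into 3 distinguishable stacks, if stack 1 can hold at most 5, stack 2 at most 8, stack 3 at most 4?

20

Without the upper bounds there are C(14,2) = 91 ways to split 12 among 3 stacks.
Subtract solutions that violate a single cap (substitute x_i' = x_i − (cap_i+1)): x_1 ≥ 6 gives C(8,2) = 28; x_2 ≥ 9 gives C(5,2) = 10; x_3 ≥ 5 gives C(9,2) = 36. Together 74.
Add back pairs where two caps are both exceeded: 0 + 3 + 0 = 3.
By inclusion–exclusion the count is 91 − 74 + 3 = 20.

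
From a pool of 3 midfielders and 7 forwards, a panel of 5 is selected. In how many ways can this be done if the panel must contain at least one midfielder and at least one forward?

Total 5-person selections from all 10: C(10,5) = 252.
Subtract selections that omit an entire group: no midfielders → C(7,5) = 21; no forwards → C(3,5) = 0.
Both groups omitted at once is impossible, so 252 − 21 = 231.

231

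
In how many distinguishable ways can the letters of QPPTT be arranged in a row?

Letter multiplicities in QPPTT: P×2, Q×1, T×2.
Dividing 5! = 120 by 2!·2! = 4 for the repeated letters gives 30.

30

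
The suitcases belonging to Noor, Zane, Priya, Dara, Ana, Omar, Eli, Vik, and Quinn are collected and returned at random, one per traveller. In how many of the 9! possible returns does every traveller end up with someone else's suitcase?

Let Aᵢ be the assignments in which traveller i gets their own suitcase. We want the size of the complement of A₁∪…∪A_9.
By inclusion–exclusion this is Σ_{j=0}^{9} (−1)^j C(9,j)·(9−j)!.
Computing: 362880 − 362880 + 181440 − 60480 + 15120 − 3024 + 504 − 72 + 9 − 1 = 133496.

133496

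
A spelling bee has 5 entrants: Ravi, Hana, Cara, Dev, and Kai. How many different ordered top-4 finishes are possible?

There are 5 choices for 1st place, 4 for 2nd, and so on down to 2 for position 4.
That gives 5 × 4 × 3 × 2 = 120.

120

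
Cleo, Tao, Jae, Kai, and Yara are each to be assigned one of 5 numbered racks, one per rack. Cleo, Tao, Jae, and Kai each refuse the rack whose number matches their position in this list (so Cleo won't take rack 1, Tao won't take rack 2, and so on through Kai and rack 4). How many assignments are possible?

Let Aᵢ (for 1 ≤ i ≤ 4) be the placements that put person i in their forbidden rack. Any j of these fix j positions, leaving (5−j)! ways to fill the rest, and there are C(4,j) ways to pick which j.
By inclusion–exclusion, the number of valid placements is Σ_{j=0}^{4} (−1)^j C(4,j)·(5−j)!.
Computing: 120 − 96 + 36 − 8 + 1 = 53.

53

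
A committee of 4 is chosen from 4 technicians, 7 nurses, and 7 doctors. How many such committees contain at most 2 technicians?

Split by how many technicians are chosen (0 through 2).
Sum: C(4,0)·C(14,4) + C(4,1)·C(14,3) + C(4,2)·C(14,2) = 1001 + 1456 + 546 = 3003.

3003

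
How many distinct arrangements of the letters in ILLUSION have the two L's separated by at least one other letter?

Total arrangements of ILLUSION: 8!/(2!·2!) = 10080.
Arrangements with the L's together: treat LL as one letter, giving (7)!/(2!) = 2520.
Hence 10080 − 2520 = 7560.

7560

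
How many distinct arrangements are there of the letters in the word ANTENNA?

420

ANTENNA has 7 letters with A appearing twice and N appearing 3 times.
Dividing 7! = 5040 by 3!·2! = 12 for the repeated letters gives 420.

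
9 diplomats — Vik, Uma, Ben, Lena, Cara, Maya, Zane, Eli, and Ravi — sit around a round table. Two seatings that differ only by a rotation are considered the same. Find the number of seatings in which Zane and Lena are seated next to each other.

10080

Treat {Zane, Lena} as one unit (2 internal orders) and seat the resulting 8 units around the table: (7)! circular arrangements.
So 2 × (7)! = 2 × 5040 = 10080.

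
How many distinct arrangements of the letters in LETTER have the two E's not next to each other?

120

There are 6!/(2!·2!) = 180 arrangements of LETTER in total.
If the two E's are adjacent, glue them into one block, leaving 5 items to arrange: (5)!/(2!) = 60 ways.
Subtracting, 180 − 60 = 120 arrangements keep the E's apart.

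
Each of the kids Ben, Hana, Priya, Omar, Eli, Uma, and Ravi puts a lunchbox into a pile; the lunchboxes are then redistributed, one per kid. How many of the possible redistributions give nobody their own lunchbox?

1854

This is the derangement count D_7: permutations of 7 items with no fixed point.
By inclusion–exclusion this is Σ_{j=0}^{7} (−1)^j C(7,j)·(7−j)!.
Computing: 5040 − 5040 + 2520 − 840 + 210 − 42 + 7 − 1 = 1854.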